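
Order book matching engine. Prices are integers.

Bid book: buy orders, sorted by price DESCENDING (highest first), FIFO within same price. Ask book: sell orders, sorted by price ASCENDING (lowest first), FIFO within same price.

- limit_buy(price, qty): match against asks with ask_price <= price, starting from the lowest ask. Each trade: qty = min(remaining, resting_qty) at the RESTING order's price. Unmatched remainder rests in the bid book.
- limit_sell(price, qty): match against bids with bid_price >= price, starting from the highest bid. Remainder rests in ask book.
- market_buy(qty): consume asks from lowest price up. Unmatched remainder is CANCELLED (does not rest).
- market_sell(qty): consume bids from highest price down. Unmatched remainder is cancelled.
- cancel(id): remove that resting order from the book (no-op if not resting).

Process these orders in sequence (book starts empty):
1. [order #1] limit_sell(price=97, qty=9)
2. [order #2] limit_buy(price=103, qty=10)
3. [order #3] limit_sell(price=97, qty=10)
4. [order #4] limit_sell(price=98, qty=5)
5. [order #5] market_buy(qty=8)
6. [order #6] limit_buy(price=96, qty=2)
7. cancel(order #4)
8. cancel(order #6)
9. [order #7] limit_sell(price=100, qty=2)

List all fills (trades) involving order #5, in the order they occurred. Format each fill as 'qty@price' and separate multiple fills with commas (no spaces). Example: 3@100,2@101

After op 1 [order #1] limit_sell(price=97, qty=9): fills=none; bids=[-] asks=[#1:9@97]
After op 2 [order #2] limit_buy(price=103, qty=10): fills=#2x#1:9@97; bids=[#2:1@103] asks=[-]
After op 3 [order #3] limit_sell(price=97, qty=10): fills=#2x#3:1@103; bids=[-] asks=[#3:9@97]
After op 4 [order #4] limit_sell(price=98, qty=5): fills=none; bids=[-] asks=[#3:9@97 #4:5@98]
After op 5 [order #5] market_buy(qty=8): fills=#5x#3:8@97; bids=[-] asks=[#3:1@97 #4:5@98]
After op 6 [order #6] limit_buy(price=96, qty=2): fills=none; bids=[#6:2@96] asks=[#3:1@97 #4:5@98]
After op 7 cancel(order #4): fills=none; bids=[#6:2@96] asks=[#3:1@97]
After op 8 cancel(order #6): fills=none; bids=[-] asks=[#3:1@97]
After op 9 [order #7] limit_sell(price=100, qty=2): fills=none; bids=[-] asks=[#3:1@97 #7:2@100]

Answer: 8@97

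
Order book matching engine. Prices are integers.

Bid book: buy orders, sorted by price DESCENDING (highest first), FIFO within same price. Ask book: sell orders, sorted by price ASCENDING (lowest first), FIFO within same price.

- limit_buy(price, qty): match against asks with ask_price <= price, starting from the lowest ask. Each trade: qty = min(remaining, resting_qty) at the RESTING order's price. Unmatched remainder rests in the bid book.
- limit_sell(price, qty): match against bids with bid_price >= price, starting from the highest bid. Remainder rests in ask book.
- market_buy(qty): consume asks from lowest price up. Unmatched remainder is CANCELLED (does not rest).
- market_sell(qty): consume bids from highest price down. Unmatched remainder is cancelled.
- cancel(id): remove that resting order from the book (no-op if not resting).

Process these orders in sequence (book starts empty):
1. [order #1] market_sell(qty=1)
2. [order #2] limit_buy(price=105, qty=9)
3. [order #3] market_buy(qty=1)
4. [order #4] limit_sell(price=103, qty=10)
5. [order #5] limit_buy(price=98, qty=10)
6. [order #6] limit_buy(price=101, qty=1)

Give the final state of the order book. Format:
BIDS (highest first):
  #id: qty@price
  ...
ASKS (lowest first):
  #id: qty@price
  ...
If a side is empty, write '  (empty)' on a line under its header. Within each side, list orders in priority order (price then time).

Answer: BIDS (highest first):
  #6: 1@101
  #5: 10@98
ASKS (lowest first):
  #4: 1@103

Derivation:
After op 1 [order #1] market_sell(qty=1): fills=none; bids=[-] asks=[-]
After op 2 [order #2] limit_buy(price=105, qty=9): fills=none; bids=[#2:9@105] asks=[-]
After op 3 [order #3] market_buy(qty=1): fills=none; bids=[#2:9@105] asks=[-]
After op 4 [order #4] limit_sell(price=103, qty=10): fills=#2x#4:9@105; bids=[-] asks=[#4:1@103]
After op 5 [order #5] limit_buy(price=98, qty=10): fills=none; bids=[#5:10@98] asks=[#4:1@103]
After op 6 [order #6] limit_buy(price=101, qty=1): fills=none; bids=[#6:1@101 #5:10@98] asks=[#4:1@103]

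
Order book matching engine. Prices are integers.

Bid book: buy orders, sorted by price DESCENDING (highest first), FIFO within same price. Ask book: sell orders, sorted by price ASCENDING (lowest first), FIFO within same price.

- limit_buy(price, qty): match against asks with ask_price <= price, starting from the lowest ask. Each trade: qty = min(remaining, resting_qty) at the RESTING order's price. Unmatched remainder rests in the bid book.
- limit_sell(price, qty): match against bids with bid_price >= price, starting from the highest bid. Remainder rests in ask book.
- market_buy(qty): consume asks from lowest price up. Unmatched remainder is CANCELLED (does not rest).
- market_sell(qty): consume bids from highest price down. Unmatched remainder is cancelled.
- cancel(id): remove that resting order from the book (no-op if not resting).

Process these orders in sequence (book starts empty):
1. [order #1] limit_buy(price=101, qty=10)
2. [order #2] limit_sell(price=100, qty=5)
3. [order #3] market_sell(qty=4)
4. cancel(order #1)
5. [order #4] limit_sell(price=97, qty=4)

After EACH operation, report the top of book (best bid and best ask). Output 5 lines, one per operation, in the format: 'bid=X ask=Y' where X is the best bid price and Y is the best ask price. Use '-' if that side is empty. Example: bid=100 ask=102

Answer: bid=101 ask=-
bid=101 ask=-
bid=101 ask=-
bid=- ask=-
bid=- ask=97

Derivation:
After op 1 [order #1] limit_buy(price=101, qty=10): fills=none; bids=[#1:10@101] asks=[-]
After op 2 [order #2] limit_sell(price=100, qty=5): fills=#1x#2:5@101; bids=[#1:5@101] asks=[-]
After op 3 [order #3] market_sell(qty=4): fills=#1x#3:4@101; bids=[#1:1@101] asks=[-]
After op 4 cancel(order #1): fills=none; bids=[-] asks=[-]
After op 5 [order #4] limit_sell(price=97, qty=4): fills=none; bids=[-] asks=[#4:4@97]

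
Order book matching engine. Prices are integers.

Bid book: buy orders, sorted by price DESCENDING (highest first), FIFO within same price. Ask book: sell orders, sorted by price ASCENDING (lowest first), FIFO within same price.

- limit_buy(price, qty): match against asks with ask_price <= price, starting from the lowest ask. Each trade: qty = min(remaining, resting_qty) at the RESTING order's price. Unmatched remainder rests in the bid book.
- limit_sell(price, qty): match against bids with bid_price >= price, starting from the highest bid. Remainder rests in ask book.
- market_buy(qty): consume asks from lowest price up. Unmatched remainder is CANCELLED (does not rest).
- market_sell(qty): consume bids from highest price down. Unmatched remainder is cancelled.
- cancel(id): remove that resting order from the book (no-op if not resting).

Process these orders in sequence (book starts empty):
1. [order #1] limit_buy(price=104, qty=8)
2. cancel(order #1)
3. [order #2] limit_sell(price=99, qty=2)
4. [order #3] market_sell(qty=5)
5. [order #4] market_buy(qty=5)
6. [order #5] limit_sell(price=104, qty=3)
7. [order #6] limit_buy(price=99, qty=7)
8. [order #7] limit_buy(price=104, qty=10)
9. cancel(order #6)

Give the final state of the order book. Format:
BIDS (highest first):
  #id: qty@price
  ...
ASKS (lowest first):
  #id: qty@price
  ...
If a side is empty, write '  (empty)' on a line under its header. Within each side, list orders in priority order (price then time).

After op 1 [order #1] limit_buy(price=104, qty=8): fills=none; bids=[#1:8@104] asks=[-]
After op 2 cancel(order #1): fills=none; bids=[-] asks=[-]
After op 3 [order #2] limit_sell(price=99, qty=2): fills=none; bids=[-] asks=[#2:2@99]
After op 4 [order #3] market_sell(qty=5): fills=none; bids=[-] asks=[#2:2@99]
After op 5 [order #4] market_buy(qty=5): fills=#4x#2:2@99; bids=[-] asks=[-]
After op 6 [order #5] limit_sell(price=104, qty=3): fills=none; bids=[-] asks=[#5:3@104]
After op 7 [order #6] limit_buy(price=99, qty=7): fills=none; bids=[#6:7@99] asks=[#5:3@104]
After op 8 [order #7] limit_buy(price=104, qty=10): fills=#7x#5:3@104; bids=[#7:7@104 #6:7@99] asks=[-]
After op 9 cancel(order #6): fills=none; bids=[#7:7@104] asks=[-]

Answer: BIDS (highest first):
  #7: 7@104
ASKS (lowest first):
  (empty)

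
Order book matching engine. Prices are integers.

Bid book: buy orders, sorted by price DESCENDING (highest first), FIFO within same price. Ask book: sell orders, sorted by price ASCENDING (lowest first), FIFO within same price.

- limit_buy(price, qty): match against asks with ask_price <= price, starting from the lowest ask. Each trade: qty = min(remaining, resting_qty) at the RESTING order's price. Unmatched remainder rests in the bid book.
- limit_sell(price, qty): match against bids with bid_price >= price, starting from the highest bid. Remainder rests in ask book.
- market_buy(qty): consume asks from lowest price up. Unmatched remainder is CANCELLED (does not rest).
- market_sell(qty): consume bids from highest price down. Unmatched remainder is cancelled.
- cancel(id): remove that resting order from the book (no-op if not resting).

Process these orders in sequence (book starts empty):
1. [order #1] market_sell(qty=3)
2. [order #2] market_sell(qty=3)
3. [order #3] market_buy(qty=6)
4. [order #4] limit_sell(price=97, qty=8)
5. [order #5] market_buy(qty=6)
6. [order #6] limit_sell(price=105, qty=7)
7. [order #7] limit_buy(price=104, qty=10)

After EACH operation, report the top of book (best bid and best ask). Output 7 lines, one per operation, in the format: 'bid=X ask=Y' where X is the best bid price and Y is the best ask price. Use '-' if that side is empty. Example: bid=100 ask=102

After op 1 [order #1] market_sell(qty=3): fills=none; bids=[-] asks=[-]
After op 2 [order #2] market_sell(qty=3): fills=none; bids=[-] asks=[-]
After op 3 [order #3] market_buy(qty=6): fills=none; bids=[-] asks=[-]
After op 4 [order #4] limit_sell(price=97, qty=8): fills=none; bids=[-] asks=[#4:8@97]
After op 5 [order #5] market_buy(qty=6): fills=#5x#4:6@97; bids=[-] asks=[#4:2@97]
After op 6 [order #6] limit_sell(price=105, qty=7): fills=none; bids=[-] asks=[#4:2@97 #6:7@105]
After op 7 [order #7] limit_buy(price=104, qty=10): fills=#7x#4:2@97; bids=[#7:8@104] asks=[#6:7@105]

Answer: bid=- ask=-
bid=- ask=-
bid=- ask=-
bid=- ask=97
bid=- ask=97
bid=- ask=97
bid=104 ask=105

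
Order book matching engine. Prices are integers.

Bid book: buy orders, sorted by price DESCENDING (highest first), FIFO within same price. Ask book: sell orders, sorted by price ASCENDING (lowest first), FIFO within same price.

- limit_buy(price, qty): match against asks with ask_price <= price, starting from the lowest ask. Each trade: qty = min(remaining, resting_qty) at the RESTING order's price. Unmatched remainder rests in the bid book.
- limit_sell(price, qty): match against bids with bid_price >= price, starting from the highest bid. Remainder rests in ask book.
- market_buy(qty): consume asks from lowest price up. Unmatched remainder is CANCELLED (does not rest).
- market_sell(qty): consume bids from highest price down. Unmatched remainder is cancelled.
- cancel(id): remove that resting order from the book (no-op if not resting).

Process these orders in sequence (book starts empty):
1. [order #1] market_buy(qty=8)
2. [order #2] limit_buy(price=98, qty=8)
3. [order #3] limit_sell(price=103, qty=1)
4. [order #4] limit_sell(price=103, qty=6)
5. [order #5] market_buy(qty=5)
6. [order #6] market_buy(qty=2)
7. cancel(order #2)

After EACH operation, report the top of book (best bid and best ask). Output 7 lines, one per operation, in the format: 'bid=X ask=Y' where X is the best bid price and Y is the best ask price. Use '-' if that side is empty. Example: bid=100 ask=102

Answer: bid=- ask=-
bid=98 ask=-
bid=98 ask=103
bid=98 ask=103
bid=98 ask=103
bid=98 ask=-
bid=- ask=-

Derivation:
After op 1 [order #1] market_buy(qty=8): fills=none; bids=[-] asks=[-]
After op 2 [order #2] limit_buy(price=98, qty=8): fills=none; bids=[#2:8@98] asks=[-]
After op 3 [order #3] limit_sell(price=103, qty=1): fills=none; bids=[#2:8@98] asks=[#3:1@103]
After op 4 [order #4] limit_sell(price=103, qty=6): fills=none; bids=[#2:8@98] asks=[#3:1@103 #4:6@103]
After op 5 [order #5] market_buy(qty=5): fills=#5x#3:1@103 #5x#4:4@103; bids=[#2:8@98] asks=[#4:2@103]
After op 6 [order #6] market_buy(qty=2): fills=#6x#4:2@103; bids=[#2:8@98] asks=[-]
After op 7 cancel(order #2): fills=none; bids=[-] asks=[-]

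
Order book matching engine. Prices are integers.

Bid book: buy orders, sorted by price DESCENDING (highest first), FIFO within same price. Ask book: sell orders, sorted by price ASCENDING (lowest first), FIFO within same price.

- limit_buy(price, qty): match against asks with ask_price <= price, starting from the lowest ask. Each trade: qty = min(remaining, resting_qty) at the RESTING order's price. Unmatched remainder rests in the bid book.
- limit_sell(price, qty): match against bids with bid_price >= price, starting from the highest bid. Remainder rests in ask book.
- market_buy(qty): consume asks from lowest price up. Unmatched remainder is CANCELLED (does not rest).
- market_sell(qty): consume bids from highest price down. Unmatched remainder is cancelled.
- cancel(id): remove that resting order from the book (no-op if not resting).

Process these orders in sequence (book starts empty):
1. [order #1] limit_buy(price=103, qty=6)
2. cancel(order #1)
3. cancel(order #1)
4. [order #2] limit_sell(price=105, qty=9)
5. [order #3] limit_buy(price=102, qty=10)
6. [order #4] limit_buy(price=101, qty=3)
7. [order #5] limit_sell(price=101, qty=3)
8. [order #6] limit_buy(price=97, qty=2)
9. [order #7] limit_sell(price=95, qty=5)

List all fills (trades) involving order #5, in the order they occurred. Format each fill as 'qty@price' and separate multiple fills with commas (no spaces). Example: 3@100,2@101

Answer: 3@102

Derivation:
After op 1 [order #1] limit_buy(price=103, qty=6): fills=none; bids=[#1:6@103] asks=[-]
After op 2 cancel(order #1): fills=none; bids=[-] asks=[-]
After op 3 cancel(order #1): fills=none; bids=[-] asks=[-]
After op 4 [order #2] limit_sell(price=105, qty=9): fills=none; bids=[-] asks=[#2:9@105]
After op 5 [order #3] limit_buy(price=102, qty=10): fills=none; bids=[#3:10@102] asks=[#2:9@105]
After op 6 [order #4] limit_buy(price=101, qty=3): fills=none; bids=[#3:10@102 #4:3@101] asks=[#2:9@105]
After op 7 [order #5] limit_sell(price=101, qty=3): fills=#3x#5:3@102; bids=[#3:7@102 #4:3@101] asks=[#2:9@105]
After op 8 [order #6] limit_buy(price=97, qty=2): fills=none; bids=[#3:7@102 #4:3@101 #6:2@97] asks=[#2:9@105]
After op 9 [order #7] limit_sell(price=95, qty=5): fills=#3x#7:5@102; bids=[#3:2@102 #4:3@101 #6:2@97] asks=[#2:9@105]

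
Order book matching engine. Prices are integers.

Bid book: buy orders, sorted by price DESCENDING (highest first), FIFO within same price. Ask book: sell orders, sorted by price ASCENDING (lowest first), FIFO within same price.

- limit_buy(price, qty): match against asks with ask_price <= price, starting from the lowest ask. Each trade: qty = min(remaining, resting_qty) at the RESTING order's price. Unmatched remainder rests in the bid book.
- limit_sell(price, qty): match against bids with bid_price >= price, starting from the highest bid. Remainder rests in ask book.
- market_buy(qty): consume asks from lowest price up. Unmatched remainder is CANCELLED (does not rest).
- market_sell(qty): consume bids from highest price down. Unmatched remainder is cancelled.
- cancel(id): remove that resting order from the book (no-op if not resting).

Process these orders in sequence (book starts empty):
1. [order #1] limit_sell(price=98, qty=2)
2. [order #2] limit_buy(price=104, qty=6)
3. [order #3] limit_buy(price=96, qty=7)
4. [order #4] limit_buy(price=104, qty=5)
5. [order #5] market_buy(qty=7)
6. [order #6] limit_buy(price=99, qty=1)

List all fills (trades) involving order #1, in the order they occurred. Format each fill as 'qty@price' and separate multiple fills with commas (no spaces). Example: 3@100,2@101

After op 1 [order #1] limit_sell(price=98, qty=2): fills=none; bids=[-] asks=[#1:2@98]
After op 2 [order #2] limit_buy(price=104, qty=6): fills=#2x#1:2@98; bids=[#2:4@104] asks=[-]
After op 3 [order #3] limit_buy(price=96, qty=7): fills=none; bids=[#2:4@104 #3:7@96] asks=[-]
After op 4 [order #4] limit_buy(price=104, qty=5): fills=none; bids=[#2:4@104 #4:5@104 #3:7@96] asks=[-]
After op 5 [order #5] market_buy(qty=7): fills=none; bids=[#2:4@104 #4:5@104 #3:7@96] asks=[-]
After op 6 [order #6] limit_buy(price=99, qty=1): fills=none; bids=[#2:4@104 #4:5@104 #6:1@99 #3:7@96] asks=[-]

Answer: 2@98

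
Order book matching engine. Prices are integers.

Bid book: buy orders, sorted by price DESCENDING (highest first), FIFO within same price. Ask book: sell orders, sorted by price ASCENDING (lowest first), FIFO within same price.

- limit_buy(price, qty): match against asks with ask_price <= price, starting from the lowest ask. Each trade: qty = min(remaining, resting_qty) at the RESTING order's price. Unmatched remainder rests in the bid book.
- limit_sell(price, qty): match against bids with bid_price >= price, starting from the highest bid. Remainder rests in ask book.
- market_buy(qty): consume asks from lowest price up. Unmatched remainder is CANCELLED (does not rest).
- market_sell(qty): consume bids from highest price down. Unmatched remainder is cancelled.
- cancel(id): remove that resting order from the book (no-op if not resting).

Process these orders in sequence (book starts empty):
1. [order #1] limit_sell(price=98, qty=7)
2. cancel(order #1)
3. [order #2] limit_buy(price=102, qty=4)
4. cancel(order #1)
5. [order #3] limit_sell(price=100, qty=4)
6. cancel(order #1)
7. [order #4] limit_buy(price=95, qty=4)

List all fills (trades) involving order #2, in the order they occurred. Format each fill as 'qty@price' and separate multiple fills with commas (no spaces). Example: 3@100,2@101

Answer: 4@102

Derivation:
After op 1 [order #1] limit_sell(price=98, qty=7): fills=none; bids=[-] asks=[#1:7@98]
After op 2 cancel(order #1): fills=none; bids=[-] asks=[-]
After op 3 [order #2] limit_buy(price=102, qty=4): fills=none; bids=[#2:4@102] asks=[-]
After op 4 cancel(order #1): fills=none; bids=[#2:4@102] asks=[-]
After op 5 [order #3] limit_sell(price=100, qty=4): fills=#2x#3:4@102; bids=[-] asks=[-]
After op 6 cancel(order #1): fills=none; bids=[-] asks=[-]
After op 7 [order #4] limit_buy(price=95, qty=4): fills=none; bids=[#4:4@95] asks=[-]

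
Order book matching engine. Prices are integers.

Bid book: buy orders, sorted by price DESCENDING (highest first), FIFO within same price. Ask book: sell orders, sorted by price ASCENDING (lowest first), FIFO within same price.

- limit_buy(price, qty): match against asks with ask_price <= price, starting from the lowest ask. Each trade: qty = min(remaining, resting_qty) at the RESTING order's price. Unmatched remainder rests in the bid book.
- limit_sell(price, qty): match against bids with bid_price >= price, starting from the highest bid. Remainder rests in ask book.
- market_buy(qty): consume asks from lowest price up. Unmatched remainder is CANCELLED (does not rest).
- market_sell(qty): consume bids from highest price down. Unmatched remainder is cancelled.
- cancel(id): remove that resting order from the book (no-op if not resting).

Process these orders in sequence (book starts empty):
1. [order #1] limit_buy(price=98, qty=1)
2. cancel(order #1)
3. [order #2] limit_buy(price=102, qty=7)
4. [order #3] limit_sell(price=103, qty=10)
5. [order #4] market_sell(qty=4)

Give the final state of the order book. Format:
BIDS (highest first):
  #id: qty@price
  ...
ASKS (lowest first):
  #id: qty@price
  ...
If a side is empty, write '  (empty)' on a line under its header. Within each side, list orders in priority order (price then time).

Answer: BIDS (highest first):
  #2: 3@102
ASKS (lowest first):
  #3: 10@103

Derivation:
After op 1 [order #1] limit_buy(price=98, qty=1): fills=none; bids=[#1:1@98] asks=[-]
After op 2 cancel(order #1): fills=none; bids=[-] asks=[-]
After op 3 [order #2] limit_buy(price=102, qty=7): fills=none; bids=[#2:7@102] asks=[-]
After op 4 [order #3] limit_sell(price=103, qty=10): fills=none; bids=[#2:7@102] asks=[#3:10@103]
After op 5 [order #4] market_sell(qty=4): fills=#2x#4:4@102; bids=[#2:3@102] asks=[#3:10@103]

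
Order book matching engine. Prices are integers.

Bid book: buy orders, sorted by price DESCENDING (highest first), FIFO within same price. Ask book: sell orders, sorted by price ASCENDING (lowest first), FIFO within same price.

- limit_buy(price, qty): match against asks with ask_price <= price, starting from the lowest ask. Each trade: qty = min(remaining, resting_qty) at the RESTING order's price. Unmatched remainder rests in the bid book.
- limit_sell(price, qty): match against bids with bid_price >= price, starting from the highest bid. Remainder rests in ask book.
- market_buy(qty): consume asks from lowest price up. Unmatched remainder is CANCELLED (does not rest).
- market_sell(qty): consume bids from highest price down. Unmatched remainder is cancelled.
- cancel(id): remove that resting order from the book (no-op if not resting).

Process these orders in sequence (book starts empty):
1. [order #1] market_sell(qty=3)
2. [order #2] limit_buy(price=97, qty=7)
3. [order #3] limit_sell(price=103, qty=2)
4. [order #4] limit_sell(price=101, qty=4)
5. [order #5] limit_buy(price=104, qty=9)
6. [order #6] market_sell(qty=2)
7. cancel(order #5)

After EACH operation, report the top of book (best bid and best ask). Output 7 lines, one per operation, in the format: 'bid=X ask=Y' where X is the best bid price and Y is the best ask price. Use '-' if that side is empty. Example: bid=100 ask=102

Answer: bid=- ask=-
bid=97 ask=-
bid=97 ask=103
bid=97 ask=101
bid=104 ask=-
bid=104 ask=-
bid=97 ask=-

Derivation:
After op 1 [order #1] market_sell(qty=3): fills=none; bids=[-] asks=[-]
After op 2 [order #2] limit_buy(price=97, qty=7): fills=none; bids=[#2:7@97] asks=[-]
After op 3 [order #3] limit_sell(price=103, qty=2): fills=none; bids=[#2:7@97] asks=[#3:2@103]
After op 4 [order #4] limit_sell(price=101, qty=4): fills=none; bids=[#2:7@97] asks=[#4:4@101 #3:2@103]
After op 5 [order #5] limit_buy(price=104, qty=9): fills=#5x#4:4@101 #5x#3:2@103; bids=[#5:3@104 #2:7@97] asks=[-]
After op 6 [order #6] market_sell(qty=2): fills=#5x#6:2@104; bids=[#5:1@104 #2:7@97] asks=[-]
After op 7 cancel(order #5): fills=none; bids=[#2:7@97] asks=[-]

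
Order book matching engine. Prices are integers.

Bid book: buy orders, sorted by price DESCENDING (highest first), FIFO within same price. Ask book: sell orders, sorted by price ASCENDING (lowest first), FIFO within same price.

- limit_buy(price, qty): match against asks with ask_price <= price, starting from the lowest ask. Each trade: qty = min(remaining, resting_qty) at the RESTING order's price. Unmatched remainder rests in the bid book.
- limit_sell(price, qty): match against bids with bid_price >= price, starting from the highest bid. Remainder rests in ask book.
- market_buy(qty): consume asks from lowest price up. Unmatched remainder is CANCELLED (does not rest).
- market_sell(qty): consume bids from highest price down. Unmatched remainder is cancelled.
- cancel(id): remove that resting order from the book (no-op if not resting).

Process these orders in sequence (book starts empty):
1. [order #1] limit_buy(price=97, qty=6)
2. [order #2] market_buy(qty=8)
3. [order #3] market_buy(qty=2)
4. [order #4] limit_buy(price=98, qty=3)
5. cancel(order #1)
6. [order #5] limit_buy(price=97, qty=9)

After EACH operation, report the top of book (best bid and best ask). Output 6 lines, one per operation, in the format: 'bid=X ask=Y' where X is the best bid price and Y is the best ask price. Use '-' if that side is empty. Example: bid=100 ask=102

After op 1 [order #1] limit_buy(price=97, qty=6): fills=none; bids=[#1:6@97] asks=[-]
After op 2 [order #2] market_buy(qty=8): fills=none; bids=[#1:6@97] asks=[-]
After op 3 [order #3] market_buy(qty=2): fills=none; bids=[#1:6@97] asks=[-]
After op 4 [order #4] limit_buy(price=98, qty=3): fills=none; bids=[#4:3@98 #1:6@97] asks=[-]
After op 5 cancel(order #1): fills=none; bids=[#4:3@98] asks=[-]
After op 6 [order #5] limit_buy(price=97, qty=9): fills=none; bids=[#4:3@98 #5:9@97] asks=[-]

Answer: bid=97 ask=-
bid=97 ask=-
bid=97 ask=-
bid=98 ask=-
bid=98 ask=-
bid=98 ask=-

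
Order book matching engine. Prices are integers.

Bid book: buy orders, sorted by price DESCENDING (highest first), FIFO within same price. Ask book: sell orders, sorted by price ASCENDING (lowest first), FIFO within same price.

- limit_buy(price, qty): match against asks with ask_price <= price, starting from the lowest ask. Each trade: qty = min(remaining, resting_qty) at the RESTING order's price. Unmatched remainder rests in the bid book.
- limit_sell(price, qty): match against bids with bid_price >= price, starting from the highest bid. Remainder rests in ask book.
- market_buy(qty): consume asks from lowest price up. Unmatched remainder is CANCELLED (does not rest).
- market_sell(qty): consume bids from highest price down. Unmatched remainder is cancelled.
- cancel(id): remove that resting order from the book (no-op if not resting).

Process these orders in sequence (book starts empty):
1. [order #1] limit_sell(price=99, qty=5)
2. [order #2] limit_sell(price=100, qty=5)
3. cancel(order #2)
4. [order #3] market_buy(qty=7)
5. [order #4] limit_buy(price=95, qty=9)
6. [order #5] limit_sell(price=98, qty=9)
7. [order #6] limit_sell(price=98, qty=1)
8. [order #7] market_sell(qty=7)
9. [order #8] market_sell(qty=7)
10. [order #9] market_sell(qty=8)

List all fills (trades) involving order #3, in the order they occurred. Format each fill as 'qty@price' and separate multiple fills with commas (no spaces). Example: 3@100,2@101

Answer: 5@99

Derivation:
After op 1 [order #1] limit_sell(price=99, qty=5): fills=none; bids=[-] asks=[#1:5@99]
After op 2 [order #2] limit_sell(price=100, qty=5): fills=none; bids=[-] asks=[#1:5@99 #2:5@100]
After op 3 cancel(order #2): fills=none; bids=[-] asks=[#1:5@99]
After op 4 [order #3] market_buy(qty=7): fills=#3x#1:5@99; bids=[-] asks=[-]
After op 5 [order #4] limit_buy(price=95, qty=9): fills=none; bids=[#4:9@95] asks=[-]
After op 6 [order #5] limit_sell(price=98, qty=9): fills=none; bids=[#4:9@95] asks=[#5:9@98]
After op 7 [order #6] limit_sell(price=98, qty=1): fills=none; bids=[#4:9@95] asks=[#5:9@98 #6:1@98]
After op 8 [order #7] market_sell(qty=7): fills=#4x#7:7@95; bids=[#4:2@95] asks=[#5:9@98 #6:1@98]
After op 9 [order #8] market_sell(qty=7): fills=#4x#8:2@95; bids=[-] asks=[#5:9@98 #6:1@98]
After op 10 [order #9] market_sell(qty=8): fills=none; bids=[-] asks=[#5:9@98 #6:1@98]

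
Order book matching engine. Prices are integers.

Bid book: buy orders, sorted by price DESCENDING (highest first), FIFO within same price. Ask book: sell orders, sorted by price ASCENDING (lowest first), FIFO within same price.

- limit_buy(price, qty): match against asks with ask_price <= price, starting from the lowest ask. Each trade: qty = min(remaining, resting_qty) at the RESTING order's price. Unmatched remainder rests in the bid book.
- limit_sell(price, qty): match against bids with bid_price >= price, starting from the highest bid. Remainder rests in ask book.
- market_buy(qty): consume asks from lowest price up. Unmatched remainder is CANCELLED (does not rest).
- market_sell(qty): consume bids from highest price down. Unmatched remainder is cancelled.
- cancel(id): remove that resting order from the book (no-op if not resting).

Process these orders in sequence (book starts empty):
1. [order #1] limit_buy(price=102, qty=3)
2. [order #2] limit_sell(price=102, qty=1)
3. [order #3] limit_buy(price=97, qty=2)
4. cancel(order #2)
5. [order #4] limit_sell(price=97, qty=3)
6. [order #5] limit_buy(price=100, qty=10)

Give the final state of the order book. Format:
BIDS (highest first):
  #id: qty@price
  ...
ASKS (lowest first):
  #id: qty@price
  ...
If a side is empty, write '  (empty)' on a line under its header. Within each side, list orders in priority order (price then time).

After op 1 [order #1] limit_buy(price=102, qty=3): fills=none; bids=[#1:3@102] asks=[-]
After op 2 [order #2] limit_sell(price=102, qty=1): fills=#1x#2:1@102; bids=[#1:2@102] asks=[-]
After op 3 [order #3] limit_buy(price=97, qty=2): fills=none; bids=[#1:2@102 #3:2@97] asks=[-]
After op 4 cancel(order #2): fills=none; bids=[#1:2@102 #3:2@97] asks=[-]
After op 5 [order #4] limit_sell(price=97, qty=3): fills=#1x#4:2@102 #3x#4:1@97; bids=[#3:1@97] asks=[-]
After op 6 [order #5] limit_buy(price=100, qty=10): fills=none; bids=[#5:10@100 #3:1@97] asks=[-]

Answer: BIDS (highest first):
  #5: 10@100
  #3: 1@97
ASKS (lowest first):
  (empty)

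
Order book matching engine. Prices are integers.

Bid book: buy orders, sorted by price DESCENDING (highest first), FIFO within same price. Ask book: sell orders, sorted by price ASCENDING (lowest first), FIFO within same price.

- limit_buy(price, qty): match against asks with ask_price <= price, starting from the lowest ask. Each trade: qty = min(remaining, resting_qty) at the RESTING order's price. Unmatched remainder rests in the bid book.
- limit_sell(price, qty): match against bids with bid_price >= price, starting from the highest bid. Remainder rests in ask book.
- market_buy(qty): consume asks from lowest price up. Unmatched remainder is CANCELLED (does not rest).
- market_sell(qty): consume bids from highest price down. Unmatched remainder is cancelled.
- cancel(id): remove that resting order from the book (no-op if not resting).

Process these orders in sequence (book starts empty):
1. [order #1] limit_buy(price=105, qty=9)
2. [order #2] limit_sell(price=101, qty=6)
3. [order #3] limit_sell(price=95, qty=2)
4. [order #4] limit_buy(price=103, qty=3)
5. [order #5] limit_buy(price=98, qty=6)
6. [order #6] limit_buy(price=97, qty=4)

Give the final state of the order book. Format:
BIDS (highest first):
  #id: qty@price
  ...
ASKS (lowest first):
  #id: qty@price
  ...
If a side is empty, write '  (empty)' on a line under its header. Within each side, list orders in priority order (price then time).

Answer: BIDS (highest first):
  #1: 1@105
  #4: 3@103
  #5: 6@98
  #6: 4@97
ASKS (lowest first):
  (empty)

Derivation:
After op 1 [order #1] limit_buy(price=105, qty=9): fills=none; bids=[#1:9@105] asks=[-]
After op 2 [order #2] limit_sell(price=101, qty=6): fills=#1x#2:6@105; bids=[#1:3@105] asks=[-]
After op 3 [order #3] limit_sell(price=95, qty=2): fills=#1x#3:2@105; bids=[#1:1@105] asks=[-]
After op 4 [order #4] limit_buy(price=103, qty=3): fills=none; bids=[#1:1@105 #4:3@103] asks=[-]
After op 5 [order #5] limit_buy(price=98, qty=6): fills=none; bids=[#1:1@105 #4:3@103 #5:6@98] asks=[-]
After op 6 [order #6] limit_buy(price=97, qty=4): fills=none; bids=[#1:1@105 #4:3@103 #5:6@98 #6:4@97] asks=[-]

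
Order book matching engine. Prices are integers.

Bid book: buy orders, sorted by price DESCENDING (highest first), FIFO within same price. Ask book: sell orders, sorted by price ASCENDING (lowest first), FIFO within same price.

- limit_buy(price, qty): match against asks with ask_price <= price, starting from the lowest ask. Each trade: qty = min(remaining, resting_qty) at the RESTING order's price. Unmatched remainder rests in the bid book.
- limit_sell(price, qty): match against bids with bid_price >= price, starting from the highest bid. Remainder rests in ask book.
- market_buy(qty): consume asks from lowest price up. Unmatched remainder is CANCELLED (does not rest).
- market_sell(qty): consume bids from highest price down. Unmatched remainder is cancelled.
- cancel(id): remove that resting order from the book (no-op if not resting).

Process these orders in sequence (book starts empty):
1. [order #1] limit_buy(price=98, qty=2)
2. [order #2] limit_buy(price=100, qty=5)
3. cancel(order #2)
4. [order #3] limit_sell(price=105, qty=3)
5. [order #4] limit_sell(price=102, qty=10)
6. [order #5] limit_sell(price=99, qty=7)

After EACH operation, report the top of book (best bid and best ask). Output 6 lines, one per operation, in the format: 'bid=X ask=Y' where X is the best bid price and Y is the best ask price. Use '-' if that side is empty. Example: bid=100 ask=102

Answer: bid=98 ask=-
bid=100 ask=-
bid=98 ask=-
bid=98 ask=105
bid=98 ask=102
bid=98 ask=99

Derivation:
After op 1 [order #1] limit_buy(price=98, qty=2): fills=none; bids=[#1:2@98] asks=[-]
After op 2 [order #2] limit_buy(price=100, qty=5): fills=none; bids=[#2:5@100 #1:2@98] asks=[-]
After op 3 cancel(order #2): fills=none; bids=[#1:2@98] asks=[-]
After op 4 [order #3] limit_sell(price=105, qty=3): fills=none; bids=[#1:2@98] asks=[#3:3@105]
After op 5 [order #4] limit_sell(price=102, qty=10): fills=none; bids=[#1:2@98] asks=[#4:10@102 #3:3@105]
After op 6 [order #5] limit_sell(price=99, qty=7): fills=none; bids=[#1:2@98] asks=[#5:7@99 #4:10@102 #3:3@105]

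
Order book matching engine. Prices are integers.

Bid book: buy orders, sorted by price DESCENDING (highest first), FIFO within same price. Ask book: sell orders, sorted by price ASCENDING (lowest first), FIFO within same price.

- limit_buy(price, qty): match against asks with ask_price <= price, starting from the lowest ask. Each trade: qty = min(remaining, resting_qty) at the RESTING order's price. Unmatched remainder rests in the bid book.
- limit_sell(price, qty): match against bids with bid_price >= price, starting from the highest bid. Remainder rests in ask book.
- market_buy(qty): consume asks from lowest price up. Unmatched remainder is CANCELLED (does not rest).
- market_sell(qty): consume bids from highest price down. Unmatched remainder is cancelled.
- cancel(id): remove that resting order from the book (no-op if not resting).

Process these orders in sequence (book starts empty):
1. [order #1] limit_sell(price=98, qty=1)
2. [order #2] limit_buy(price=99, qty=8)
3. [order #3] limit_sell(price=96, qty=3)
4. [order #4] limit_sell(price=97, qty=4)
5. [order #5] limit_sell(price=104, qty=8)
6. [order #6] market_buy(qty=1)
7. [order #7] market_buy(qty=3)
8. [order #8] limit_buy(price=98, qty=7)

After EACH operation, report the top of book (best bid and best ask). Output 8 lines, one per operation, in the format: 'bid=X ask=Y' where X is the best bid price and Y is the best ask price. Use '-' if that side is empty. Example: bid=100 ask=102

Answer: bid=- ask=98
bid=99 ask=-
bid=99 ask=-
bid=- ask=-
bid=- ask=104
bid=- ask=104
bid=- ask=104
bid=98 ask=104

Derivation:
After op 1 [order #1] limit_sell(price=98, qty=1): fills=none; bids=[-] asks=[#1:1@98]
After op 2 [order #2] limit_buy(price=99, qty=8): fills=#2x#1:1@98; bids=[#2:7@99] asks=[-]
After op 3 [order #3] limit_sell(price=96, qty=3): fills=#2x#3:3@99; bids=[#2:4@99] asks=[-]
After op 4 [order #4] limit_sell(price=97, qty=4): fills=#2x#4:4@99; bids=[-] asks=[-]
After op 5 [order #5] limit_sell(price=104, qty=8): fills=none; bids=[-] asks=[#5:8@104]
After op 6 [order #6] market_buy(qty=1): fills=#6x#5:1@104; bids=[-] asks=[#5:7@104]
After op 7 [order #7] market_buy(qty=3): fills=#7x#5:3@104; bids=[-] asks=[#5:4@104]
After op 8 [order #8] limit_buy(price=98, qty=7): fills=none; bids=[#8:7@98] asks=[#5:4@104]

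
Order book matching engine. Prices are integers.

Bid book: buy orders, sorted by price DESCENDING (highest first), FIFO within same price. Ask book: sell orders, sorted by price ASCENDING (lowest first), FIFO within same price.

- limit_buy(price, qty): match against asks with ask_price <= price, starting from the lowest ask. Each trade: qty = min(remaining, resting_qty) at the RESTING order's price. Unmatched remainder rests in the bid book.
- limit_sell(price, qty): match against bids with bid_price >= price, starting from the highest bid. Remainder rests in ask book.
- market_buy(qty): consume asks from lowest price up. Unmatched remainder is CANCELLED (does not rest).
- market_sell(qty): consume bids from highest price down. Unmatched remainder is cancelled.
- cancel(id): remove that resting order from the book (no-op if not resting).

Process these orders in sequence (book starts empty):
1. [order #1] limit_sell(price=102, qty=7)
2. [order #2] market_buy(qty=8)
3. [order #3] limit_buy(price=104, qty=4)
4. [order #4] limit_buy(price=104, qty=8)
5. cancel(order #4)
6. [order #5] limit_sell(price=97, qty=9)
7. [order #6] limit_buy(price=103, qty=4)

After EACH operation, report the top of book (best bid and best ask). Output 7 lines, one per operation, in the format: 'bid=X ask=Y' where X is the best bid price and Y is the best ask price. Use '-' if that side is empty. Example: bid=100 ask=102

Answer: bid=- ask=102
bid=- ask=-
bid=104 ask=-
bid=104 ask=-
bid=104 ask=-
bid=- ask=97
bid=- ask=97

Derivation:
After op 1 [order #1] limit_sell(price=102, qty=7): fills=none; bids=[-] asks=[#1:7@102]
After op 2 [order #2] market_buy(qty=8): fills=#2x#1:7@102; bids=[-] asks=[-]
After op 3 [order #3] limit_buy(price=104, qty=4): fills=none; bids=[#3:4@104] asks=[-]
After op 4 [order #4] limit_buy(price=104, qty=8): fills=none; bids=[#3:4@104 #4:8@104] asks=[-]
After op 5 cancel(order #4): fills=none; bids=[#3:4@104] asks=[-]
After op 6 [order #5] limit_sell(price=97, qty=9): fills=#3x#5:4@104; bids=[-] asks=[#5:5@97]
After op 7 [order #6] limit_buy(price=103, qty=4): fills=#6x#5:4@97; bids=[-] asks=[#5:1@97]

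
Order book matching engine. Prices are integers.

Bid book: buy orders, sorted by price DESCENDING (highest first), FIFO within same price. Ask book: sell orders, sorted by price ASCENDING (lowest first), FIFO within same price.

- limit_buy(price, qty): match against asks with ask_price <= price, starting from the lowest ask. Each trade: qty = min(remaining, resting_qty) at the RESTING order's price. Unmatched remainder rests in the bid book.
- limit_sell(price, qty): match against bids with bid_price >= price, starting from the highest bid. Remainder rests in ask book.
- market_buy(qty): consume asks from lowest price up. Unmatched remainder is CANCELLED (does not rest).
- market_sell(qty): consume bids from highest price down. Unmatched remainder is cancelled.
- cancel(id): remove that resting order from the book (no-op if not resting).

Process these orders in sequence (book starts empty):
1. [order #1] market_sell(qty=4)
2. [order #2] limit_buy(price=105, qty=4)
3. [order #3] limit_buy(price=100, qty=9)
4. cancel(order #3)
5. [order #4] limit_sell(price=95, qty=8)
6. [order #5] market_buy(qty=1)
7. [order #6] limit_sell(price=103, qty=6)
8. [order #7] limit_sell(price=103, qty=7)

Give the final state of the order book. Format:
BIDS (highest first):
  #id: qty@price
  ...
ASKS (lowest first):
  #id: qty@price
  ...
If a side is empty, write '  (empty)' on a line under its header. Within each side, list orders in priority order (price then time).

After op 1 [order #1] market_sell(qty=4): fills=none; bids=[-] asks=[-]
After op 2 [order #2] limit_buy(price=105, qty=4): fills=none; bids=[#2:4@105] asks=[-]
After op 3 [order #3] limit_buy(price=100, qty=9): fills=none; bids=[#2:4@105 #3:9@100] asks=[-]
After op 4 cancel(order #3): fills=none; bids=[#2:4@105] asks=[-]
After op 5 [order #4] limit_sell(price=95, qty=8): fills=#2x#4:4@105; bids=[-] asks=[#4:4@95]
After op 6 [order #5] market_buy(qty=1): fills=#5x#4:1@95; bids=[-] asks=[#4:3@95]
After op 7 [order #6] limit_sell(price=103, qty=6): fills=none; bids=[-] asks=[#4:3@95 #6:6@103]
After op 8 [order #7] limit_sell(price=103, qty=7): fills=none; bids=[-] asks=[#4:3@95 #6:6@103 #7:7@103]

Answer: BIDS (highest first):
  (empty)
ASKS (lowest first):
  #4: 3@95
  #6: 6@103
  #7: 7@103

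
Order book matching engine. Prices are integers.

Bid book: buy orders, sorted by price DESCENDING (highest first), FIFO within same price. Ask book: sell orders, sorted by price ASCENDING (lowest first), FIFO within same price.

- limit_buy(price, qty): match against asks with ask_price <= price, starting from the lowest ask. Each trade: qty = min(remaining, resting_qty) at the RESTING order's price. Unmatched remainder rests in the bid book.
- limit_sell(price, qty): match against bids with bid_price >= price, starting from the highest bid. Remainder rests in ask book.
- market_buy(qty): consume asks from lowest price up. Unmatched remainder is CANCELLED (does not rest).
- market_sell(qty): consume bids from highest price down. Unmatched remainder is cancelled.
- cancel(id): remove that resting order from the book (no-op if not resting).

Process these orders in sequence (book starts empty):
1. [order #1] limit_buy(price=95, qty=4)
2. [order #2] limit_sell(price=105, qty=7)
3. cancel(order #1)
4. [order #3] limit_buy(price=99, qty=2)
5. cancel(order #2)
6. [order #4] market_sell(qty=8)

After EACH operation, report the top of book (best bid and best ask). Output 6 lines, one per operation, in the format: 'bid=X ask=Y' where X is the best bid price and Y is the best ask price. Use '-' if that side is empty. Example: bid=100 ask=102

After op 1 [order #1] limit_buy(price=95, qty=4): fills=none; bids=[#1:4@95] asks=[-]
After op 2 [order #2] limit_sell(price=105, qty=7): fills=none; bids=[#1:4@95] asks=[#2:7@105]
After op 3 cancel(order #1): fills=none; bids=[-] asks=[#2:7@105]
After op 4 [order #3] limit_buy(price=99, qty=2): fills=none; bids=[#3:2@99] asks=[#2:7@105]
After op 5 cancel(order #2): fills=none; bids=[#3:2@99] asks=[-]
After op 6 [order #4] market_sell(qty=8): fills=#3x#4:2@99; bids=[-] asks=[-]

Answer: bid=95 ask=-
bid=95 ask=105
bid=- ask=105
bid=99 ask=105
bid=99 ask=-
bid=- ask=-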